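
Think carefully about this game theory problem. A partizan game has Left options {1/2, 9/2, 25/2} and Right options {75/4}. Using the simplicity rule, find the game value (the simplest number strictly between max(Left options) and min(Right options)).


Left options: {1/2, 9/2, 25/2}, max = 25/2
Right options: {75/4}, min = 75/4
All options are numbers and max(Left) < min(Right), so by the simplicity theorem the value is the simplest (earliest-born) number strictly between 25/2 and 75/4.
Integers 13 through 18 all lie strictly between 25/2 and 75/4.
Among integers, the simplest (lowest birthday = smallest |n|; 0 is born on day 0, +-n on day n) is 13.
No non-integer in the interval can be simpler: if x is a non-integer in the interval, then floor(x) or ceil(x) also lies in the interval (the interval contains an integer), and both are proper prefixes of x's sign expansion, i.e. born earlier. So the game value is 13.
Game value = 13

13


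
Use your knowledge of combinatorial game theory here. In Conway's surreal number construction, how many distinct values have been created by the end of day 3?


Day 0: {|} = 0 is born. Count = 1.
Day n: the number of surreal numbers born by day n is 2^(n+1) - 1.
By day 0: 2^1 - 1 = 1
By day 1: 2^2 - 1 = 3
By day 2: 2^3 - 1 = 7
By day 3: 2^4 - 1 = 15
By day 3: 15 surreal numbers.

15


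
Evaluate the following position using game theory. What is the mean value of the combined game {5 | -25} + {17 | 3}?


G1 = {5 | -25}, G2 = {17 | 3}
Each is a switch {a | b} with numbers a > b; its mean value is (a + b)/2, and mean value is additive over game sums: m(G1 + G2) = m(G1) + m(G2).
Mean of G1 = (5 + (-25))/2 = -20/2 = -10
Mean of G2 = (17 + (3))/2 = 20/2 = 10
Mean of G1 + G2 = -10 + 10 = 0

0


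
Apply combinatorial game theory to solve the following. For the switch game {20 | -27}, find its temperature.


The game is {20 | -27}, a switch {a | b} with numbers a > b.
Cooling {a | b} by t gives {a - t | b + t}, which stops being hot when a - t = b + t, i.e. at t = (a - b)/2. So the temperature of a switch is (a - b)/2.
Temperature = (Left option - Right option) / 2
= (20 - (-27)) / 2
= 47 / 2
= 47/2

47/2


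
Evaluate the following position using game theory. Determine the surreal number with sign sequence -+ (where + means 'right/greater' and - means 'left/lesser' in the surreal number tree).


Sign expansion: -+
Rule: track bounds (lo, hi), initially (-inf, +inf). On '+', the current value becomes lo and we move to the simplest number in (value, hi): value + 1 if hi = +inf, otherwise the midpoint (value + hi)/2. On '-', the current value becomes hi and we move to value - 1 if lo = -inf, otherwise the midpoint (lo + value)/2.
Start at 0.
Step 1: sign = -, move left. Bounds: (-inf, 0). Value = -1
Step 2: sign = +, move right. Bounds: (-1, 0). Value = -1/2
The surreal number with sign expansion -+ is -1/2.

-1/2


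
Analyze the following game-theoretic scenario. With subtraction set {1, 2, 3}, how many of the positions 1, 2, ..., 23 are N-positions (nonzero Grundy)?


Subtraction set S = {1, 2, 3}, so G(n) = n mod 4.
G(n) = 0 when n is a multiple of 4.
Multiples of 4 in [1, 23]: 5
N-positions (nonzero Grundy) = 23 - 5 = 18

18


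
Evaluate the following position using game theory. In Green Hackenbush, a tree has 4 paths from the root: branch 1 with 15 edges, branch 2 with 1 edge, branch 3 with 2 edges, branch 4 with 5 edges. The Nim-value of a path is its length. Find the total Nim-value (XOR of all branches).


The tree has 4 branches from the ground vertex.
In Green Hackenbush, the Nim-value of a simple path of length k is k.
Branch 1: length 15, Nim-value = 15
Branch 2: length 1, Nim-value = 1
Branch 3: length 2, Nim-value = 2
Branch 4: length 5, Nim-value = 5
Total Nim-value = XOR of all branch values:
0 XOR 15 = 15
15 XOR 1 = 14
14 XOR 2 = 12
12 XOR 5 = 9
Nim-value of the tree = 9

9


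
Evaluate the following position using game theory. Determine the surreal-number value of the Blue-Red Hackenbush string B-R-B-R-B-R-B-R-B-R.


Edges (from ground): B-R-B-R-B-R-B-R-B-R
By Berlekamp's sign-expansion rule, a Blue-Red Hackenbush stalk has the value of the surreal number whose sign sequence is the edge sequence with B -> + and R -> -.
Sign sequence: +-+-+-+-+-
Trace the sign expansion in the surreal number tree, starting from 0:
Edge 1: B (sign +) -> bounds (0, +inf), value = 1
Edge 2: R (sign -) -> bounds (0, 1), value = 1/2
Edge 3: B (sign +) -> bounds (1/2, 1), value = 3/4
Edge 4: R (sign -) -> bounds (1/2, 3/4), value = 5/8
Edge 5: B (sign +) -> bounds (5/8, 3/4), value = 11/16
Edge 6: R (sign -) -> bounds (5/8, 11/16), value = 21/32
Edge 7: B (sign +) -> bounds (21/32, 11/16), value = 43/64
Edge 8: R (sign -) -> bounds (21/32, 43/64), value = 85/128
Edge 9: B (sign +) -> bounds (85/128, 43/64), value = 171/256
Edge 10: R (sign -) -> bounds (85/128, 171/256), value = 341/512
Game value = 341/512

341/512


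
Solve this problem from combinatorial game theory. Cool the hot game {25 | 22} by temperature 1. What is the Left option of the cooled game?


Original game: {25 | 22} (a switch {a | b} with a > b).
Cooling by t (for t below the temperature (a - b)/2 = 3/2) taxes each move by t: {a | b} cooled by t is {a - t | b + t}.
Cooling amount: t = 1
Cooled Left option: 25 - 1 = 24
Cooled Right option: 22 + 1 = 23
Cooled game: {24 | 23}
Left option = 24

24


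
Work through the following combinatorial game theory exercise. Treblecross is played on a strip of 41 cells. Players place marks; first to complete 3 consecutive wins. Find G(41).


Treblecross: place X on empty cells; 3-in-a-row wins.
Playing within two cells of an existing X lets the opponent win at once, so sensible play treats the cells i-2..i+2 around each X as dead. The player left with no safe cell loses, so this is a normal-play take-away game on strips of safe cells.
Placing X at cell i (0-indexed) of a strip of k safe cells leaves independent strips of sizes max(0, i-2) and max(0, k-i-3). Hence G(k) = mex{ G(max(0,i-2)) XOR G(max(0,k-i-3)) : 0 <= i < k }, with G(0) = 0.
G(1): splits (0,0):0^0=0 -> mex({0}) = 1
G(2): splits (0,0):0^0=0 -> mex({0}) = 1
G(3): splits (0,0):0^0=0 -> mex({0}) = 1
G(4): splits (0,1):0^1=1 (0,0):0^0=0 -> mex({0, 1}) = 2
G(5): splits (0,2):0^1=1 (0,1):0^1=1 (0,0):0^0=0 -> mex({0, 1}) = 2
G(6) = mex({1}) = 0
G(7) = mex({0, 1, 2}) = 3
G(8) = mex({0, 1, 2}) = 3
G(9) = mex({0, 2}) = 1
G(10) = mex({0, 2, 3}) = 1
G(11) = mex({0, 3}) = 1
G(12) = mex({1, 3}) = 0
G(13) = mex({0, 1, 2, 3}) = 4
G(14) = mex({0, 1, 2}) = 3
G(15) = mex({0, 1, 2}) = 3
G(16) = mex({0, 1, 2, 4}) = 3
G(17) = mex({0, 1, 3, 4}) = 2
G(18) = mex({0, 1, 3, 4}) = 2
G(19) = mex({0, 1, 3, 5}) = 2
G(20) = mex({0, 1, 2, 3, 5}) = 4
G(21) = mex({0, 1, 2, 3, 5}) = 4
G(22) = mex({1, 2, 6}) = 0
G(23) = mex({0, 1, 2, 3, 4, 6}) = 5
G(24) = mex({0, 1, 2, 3, 4}) = 5
G(25) = mex({0, 1, 3, 4, 7}) = 2
G(26) = mex({0, 1, 3, 4, 5, 7}) = 2
G(27) = mex({0, 1, 3, 5}) = 2
G(28) = mex({0, 1, 2, 5}) = 3
G(29) = mex({0, 1, 2, 4, 5, 6}) = 3
G(30) = mex({1, 2, 4, 6}) = 0
G(31) = mex({0, 1, 2, 3, 4, 6}) = 5
G(32) = mex({1, 2, 3, 4, 7}) = 0
G(33) = mex({0, 3, 7}) = 1
G(34) = mex({0, 2, 3, 5, 7}) = 1
G(35) = mex({0, 2, 3, 5, 6}) = 1
G(36) = mex({0, 1, 2, 5, 6}) = 3
G(37) = mex({0, 1, 2, 4, 5, 6}) = 3
G(38) = mex({0, 1, 2, 4}) = 3
G(39) = mex({0, 1, 2, 3, 4, 7}) = 5
G(40) = mex({0, 1, 2, 3, 4, 5, 7}) = 6
G(41) = mex({0, 1, 2, 3, 5, 7}) = 4
Therefore G(41) = 4.

4


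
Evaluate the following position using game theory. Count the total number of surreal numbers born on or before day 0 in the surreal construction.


Day 0: {|} = 0 is born. Count = 1.
Day n: the number of surreal numbers born by day n is 2^(n+1) - 1.
By day 0: 2^1 - 1 = 1
By day 0: 1 surreal numbers.

1


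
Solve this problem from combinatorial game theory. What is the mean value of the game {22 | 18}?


Game = {22 | 18}, a switch {a | b} with numbers a > b.
Its thermograph has left wall a - t and right wall b + t, which meet at t = (a - b)/2, where both equal (a + b)/2. So the mast (mean value) is at (a + b)/2.
Mean = (22 + (18))/2 = 40/2 = 20

20


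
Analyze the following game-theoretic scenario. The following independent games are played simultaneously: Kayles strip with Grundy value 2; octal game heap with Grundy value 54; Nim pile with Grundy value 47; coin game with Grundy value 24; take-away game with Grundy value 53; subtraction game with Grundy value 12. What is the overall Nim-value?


By the Sprague-Grundy theorem, the Grundy value of a sum of games is the XOR of individual Grundy values.
Kayles strip: Grundy value = 2. Running XOR: 0 XOR 2 = 2
octal game heap: Grundy value = 54. Running XOR: 2 XOR 54 = 52
Nim pile: Grundy value = 47. Running XOR: 52 XOR 47 = 27
coin game: Grundy value = 24. Running XOR: 27 XOR 24 = 3
take-away game: Grundy value = 53. Running XOR: 3 XOR 53 = 54
subtraction game: Grundy value = 12. Running XOR: 54 XOR 12 = 58
The combined Grundy value is 58.

58


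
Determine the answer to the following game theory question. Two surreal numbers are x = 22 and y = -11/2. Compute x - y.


x = 22, y = -11/2
Converting to common denominator: 2
x = 44/2, y = -11/2
x - y = 22 - -11/2 = 55/2

55/2


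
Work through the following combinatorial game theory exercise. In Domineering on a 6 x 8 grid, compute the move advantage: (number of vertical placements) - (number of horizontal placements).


Board is 6 x 8 (rows x cols).
Left (vertical) placements: (rows-1) * cols = 5 * 8 = 40
Right (horizontal) placements: rows * (cols-1) = 6 * 7 = 42
Advantage = Left - Right = 40 - 42 = -2

-2


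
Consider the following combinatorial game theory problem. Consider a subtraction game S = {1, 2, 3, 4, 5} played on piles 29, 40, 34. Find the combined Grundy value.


Subtraction set: {1, 2, 3, 4, 5}
For this subtraction set, G(n) = n mod 6 (period = max + 1 = 6).
Pile 1 (size 29): G(29) = 29 mod 6 = 5
Pile 2 (size 40): G(40) = 40 mod 6 = 4
Pile 3 (size 34): G(34) = 34 mod 6 = 4
Total Grundy value = XOR of all: 5 XOR 4 XOR 4 = 5

5


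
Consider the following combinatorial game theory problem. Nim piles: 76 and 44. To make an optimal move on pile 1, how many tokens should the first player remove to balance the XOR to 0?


Piles: 76 and 44
Current XOR: 76 XOR 44 = 96 (non-zero, so this is an N-position).
To make the XOR zero, we need to find a move that balances the piles.
For pile 1 (size 76): target = 76 XOR 96 = 44
We reduce pile 1 from 76 to 44.
Tokens removed: 76 - 44 = 32
Verification: 44 XOR 44 = 0

32


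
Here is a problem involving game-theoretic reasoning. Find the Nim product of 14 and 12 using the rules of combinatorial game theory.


Nim multiplication is bilinear over XOR: (u XOR v) * w = (u*w) XOR (v*w).
So we split each operand into its bit components and XOR the pairwise Nim products.
14 = 2 + 4 + 8 (as XOR of powers of 2).
12 = 4 + 8 (as XOR of powers of 2).
Using the standard Nim-product table on single bits:
  2*2 = 3,   2*4 = 8,   2*8 = 12,
  4*4 = 6,   4*8 = 11,  8*8 = 13,
and  1*x = x (identity), k*l = l*k (commutative).
Pairwise Nim products:
  2 * 4 = 8
  2 * 8 = 12
  4 * 4 = 6
  4 * 8 = 11
  8 * 4 = 11
  8 * 8 = 13
XOR them: 8 XOR 12 XOR 6 XOR 11 XOR 11 XOR 13 = 15.
Result: 14 * 12 = 15 (in Nim).

15


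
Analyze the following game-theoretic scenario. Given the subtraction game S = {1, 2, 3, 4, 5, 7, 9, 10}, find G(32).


The subtraction set is S = {1, 2, 3, 4, 5, 7, 9, 10}.
G(k) = mex{ G(k - s) : s in S, s <= k }. We compute iteratively: G(0) = 0.
G(1) = mex({0}) = 1
G(2) = mex({0, 1}) = 2
G(3) = mex({0, 1, 2}) = 3
G(4) = mex({0, 1, 2, 3}) = 4
G(5) = mex({0, 1, 2, 3, 4}) = 5
G(6) = mex({1, 2, 3, 4, 5}) = 0
G(7) = mex({0, 2, 3, 4, 5}) = 1
G(8) = mex({0, 1, 3, 4, 5}) = 2
G(9) = mex({0, 1, 2, 4, 5}) = 3
G(10) = mex({0, 1, 2, 3, 5}) = 4
G(11) = mex({0, 1, 2, 3, 4}) = 5
G(12) = mex({1, 2, 3, 4, 5}) = 0
G(13) = mex({0, 2, 3, 4, 5}) = 1
G(14) = mex({0, 1, 3, 4, 5}) = 2
G(15) = mex({0, 1, 2, 4, 5}) = 3
Observe that G(6)..G(15) = 0, 1, 2, 3, 4, 5, 0, 1, 2, 3 repeats G(0)..G(9) = 0, 1, 2, 3, 4, 5, 0, 1, 2, 3.
For k >= max(S) = 10, G(k) is determined by the previous 10 values G(k-10)..G(k-1); a window of 10 consecutive values has recurred shifted by 6, so by induction G(k + 6) = G(k) for all k >= 0: the sequence is periodic from the start with period 6.
One period: G(0..5) = 0, 1, 2, 3, 4, 5.
32 mod 6 = 2, so G(32) = G(2) = 2.

2


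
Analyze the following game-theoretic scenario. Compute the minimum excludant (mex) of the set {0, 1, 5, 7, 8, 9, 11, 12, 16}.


Set = {0, 1, 5, 7, 8, 9, 11, 12, 16}
0 is in the set.
1 is in the set.
2 is NOT in the set. This is the mex.
mex = 2

2


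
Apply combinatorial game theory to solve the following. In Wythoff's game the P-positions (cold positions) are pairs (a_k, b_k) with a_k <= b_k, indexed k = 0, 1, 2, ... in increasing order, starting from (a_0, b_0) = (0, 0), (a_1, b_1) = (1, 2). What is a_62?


By Wythoff's theorem, a_k = floor(k * phi) and b_k = floor(k * phi^2) = a_k + k, where phi = (1 + sqrt(5))/2 is the golden ratio.
phi = (1 + sqrt(5))/2 = 1.618034
k = 62
k * phi = 62 * 1.618034 = 100.318107
a_62 = floor(k * phi) = 100

100


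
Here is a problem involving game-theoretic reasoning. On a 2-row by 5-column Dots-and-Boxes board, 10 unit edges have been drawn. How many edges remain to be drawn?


Grid: 2 x 5 boxes, i.e. 3 rows and 6 columns of dots.
Horizontal edges: (rows + 1) * cols = 3 * 5 = 15
Vertical edges: rows * (cols + 1) = 2 * 6 = 12
Total edges: 15 + 12 = 27
Edges drawn: 10
Remaining: 27 - 10 = 17

17


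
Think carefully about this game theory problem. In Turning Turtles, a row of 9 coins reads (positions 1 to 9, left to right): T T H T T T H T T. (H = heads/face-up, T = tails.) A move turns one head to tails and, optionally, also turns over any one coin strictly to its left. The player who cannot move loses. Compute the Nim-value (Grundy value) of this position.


Coins: T T H T T T H T T
Key fact: a single head at position k behaves exactly like a Nim heap of size k (turning it to T and optionally flipping a coin at j < k corresponds to moving the heap from k to j, or to 0), and heads combine as a disjunctive sum (two heads at the same place would cancel, matching j XOR j = 0). So the Nim-value is the XOR of the 1-indexed positions of the heads.
Face-up positions (1-indexed): [3, 7]
XOR 0 with 3: 0 XOR 3 = 3
XOR 3 with 7: 3 XOR 7 = 4
Nim-value = 4

4


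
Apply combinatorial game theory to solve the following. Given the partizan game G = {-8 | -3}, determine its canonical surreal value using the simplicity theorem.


Left options: {-8}, max = -8
Right options: {-3}, min = -3
All options are numbers and max(Left) < min(Right), so by the simplicity theorem the value is the simplest (earliest-born) number strictly between -8 and -3.
Integers -7 through -4 all lie strictly between -8 and -3.
Among integers, the simplest (lowest birthday = smallest |n|; 0 is born on day 0, +-n on day n) is -4.
No non-integer in the interval can be simpler: if x is a non-integer in the interval, then floor(x) or ceil(x) also lies in the interval (the interval contains an integer), and both are proper prefixes of x's sign expansion, i.e. born earlier. So the game value is -4.
Game value = -4

-4


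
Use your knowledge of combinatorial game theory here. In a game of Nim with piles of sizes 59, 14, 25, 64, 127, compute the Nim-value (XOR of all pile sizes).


We need the XOR (exclusive or) of all pile sizes.
After XOR-ing pile 1 (size 59): 0 XOR 59 = 59
After XOR-ing pile 2 (size 14): 59 XOR 14 = 53
After XOR-ing pile 3 (size 25): 53 XOR 25 = 44
After XOR-ing pile 4 (size 64): 44 XOR 64 = 108
After XOR-ing pile 5 (size 127): 108 XOR 127 = 19
The Nim-value of this position is 19.

19


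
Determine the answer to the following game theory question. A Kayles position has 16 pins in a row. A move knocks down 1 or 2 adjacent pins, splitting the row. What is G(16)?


Kayles: a move removes 1 or 2 adjacent pins from a contiguous row.
Removing pins from a row of k leaves two independent rows (a, b) with a + b = k - 1 (one pin) or a + b = k - 2 (two pins); an end removal gives a = 0.
By Sprague-Grundy, G(k) = mex{ G(a) XOR G(b) } over all these splits. G(0) = 0.
G(1): splits (0,0):0^0=0 -> mex({0}) = 1
G(2): splits (0,1):0^1=1 (0,0):0^0=0 -> mex({0, 1}) = 2
G(3): splits (0,2):0^2=2 (1,1):1^1=0 (0,1):0^1=1 -> mex({0, 1, 2}) = 3
G(4): splits (0,3):0^3=3 (1,2):1^2=3 (0,2):0^2=2 (1,1):1^1=0 -> mex({0, 2, 3}) = 1
G(5): splits (0,4):0^1=1 (1,3):1^3=2 (2,2):2^2=0 (0,3):0^3=3 (1,2):1^2=3 -> mex({0, 1, 2, 3}) = 4
G(6) = mex({0, 1, 2, 4}) = 3
G(7) = mex({0, 1, 3, 4, 5}) = 2
G(8) = mex({0, 2, 3, 5, 6}) = 1
G(9) = mex({0, 1, 2, 3, 6, 7}) = 4
G(10) = mex({0, 1, 3, 4, 5, 7}) = 2
G(11) = mex({0, 1, 2, 3, 4, 5}) = 6
G(12) = mex({0, 1, 2, 3, 5, 6, 7}) = 4
G(13) = mex({0, 2, 3, 4, 6, 7}) = 1
G(14) = mex({0, 1, 4, 5, 6, 7}) = 2
G(15) = mex({0, 1, 2, 3, 4, 5, 6}) = 7
G(16) = mex({0, 2, 3, 5, 6, 7}) = 1
Therefore G(16) = 1.

1


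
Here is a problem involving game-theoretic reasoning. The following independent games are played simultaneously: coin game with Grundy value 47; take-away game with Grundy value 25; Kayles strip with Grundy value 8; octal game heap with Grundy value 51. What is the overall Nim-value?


By the Sprague-Grundy theorem, the Grundy value of a sum of games is the XOR of individual Grundy values.
coin game: Grundy value = 47. Running XOR: 0 XOR 47 = 47
take-away game: Grundy value = 25. Running XOR: 47 XOR 25 = 54
Kayles strip: Grundy value = 8. Running XOR: 54 XOR 8 = 62
octal game heap: Grundy value = 51. Running XOR: 62 XOR 51 = 13
The combined Grundy value is 13.

13


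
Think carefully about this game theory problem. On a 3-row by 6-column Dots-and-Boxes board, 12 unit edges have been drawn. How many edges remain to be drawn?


Grid: 3 x 6 boxes, i.e. 4 rows and 7 columns of dots.
Horizontal edges: (rows + 1) * cols = 4 * 6 = 24
Vertical edges: rows * (cols + 1) = 3 * 7 = 21
Total edges: 24 + 21 = 45
Edges drawn: 12
Remaining: 45 - 12 = 33

33


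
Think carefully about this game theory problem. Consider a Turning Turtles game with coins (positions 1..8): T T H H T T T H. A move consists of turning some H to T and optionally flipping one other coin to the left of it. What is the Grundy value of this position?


Coins: T T H H T T T H
Key fact: a single head at position k behaves exactly like a Nim heap of size k (turning it to T and optionally flipping a coin at j < k corresponds to moving the heap from k to j, or to 0), and heads combine as a disjunctive sum (two heads at the same place would cancel, matching j XOR j = 0). So the Nim-value is the XOR of the 1-indexed positions of the heads.
Face-up positions (1-indexed): [3, 4, 8]
XOR 0 with 3: 0 XOR 3 = 3
XOR 3 with 4: 3 XOR 4 = 7
XOR 7 with 8: 7 XOR 8 = 15
Nim-value = 15

15


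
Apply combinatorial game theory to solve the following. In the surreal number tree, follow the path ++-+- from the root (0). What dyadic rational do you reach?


Sign expansion: ++-+-
Rule: track bounds (lo, hi), initially (-inf, +inf). On '+', the current value becomes lo and we move to the simplest number in (value, hi): value + 1 if hi = +inf, otherwise the midpoint (value + hi)/2. On '-', the current value becomes hi and we move to value - 1 if lo = -inf, otherwise the midpoint (lo + value)/2.
Start at 0.
Step 1: sign = +, move right. Bounds: (0, +inf). Value = 1
Step 2: sign = +, move right. Bounds: (1, +inf). Value = 2
Step 3: sign = -, move left. Bounds: (1, 2). Value = 3/2
Step 4: sign = +, move right. Bounds: (3/2, 2). Value = 7/4
Step 5: sign = -, move left. Bounds: (3/2, 7/4). Value = 13/8
The surreal number with sign expansion ++-+- is 13/8.

13/8


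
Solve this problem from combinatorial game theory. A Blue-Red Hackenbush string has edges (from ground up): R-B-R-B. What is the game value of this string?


Edges (from ground): R-B-R-B
By Berlekamp's sign-expansion rule, a Blue-Red Hackenbush stalk has the value of the surreal number whose sign sequence is the edge sequence with B -> + and R -> -.
Sign sequence: -+-+
Trace the sign expansion in the surreal number tree, starting from 0:
Edge 1: R (sign -) -> bounds (-inf, 0), value = -1
Edge 2: B (sign +) -> bounds (-1, 0), value = -1/2
Edge 3: R (sign -) -> bounds (-1, -1/2), value = -3/4
Edge 4: B (sign +) -> bounds (-3/4, -1/2), value = -5/8
Game value = -5/8

-5/8


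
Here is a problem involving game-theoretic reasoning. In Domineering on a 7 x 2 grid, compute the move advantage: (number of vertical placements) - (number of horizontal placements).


Board is 7 x 2 (rows x cols).
Left (vertical) placements: (rows-1) * cols = 6 * 2 = 12
Right (horizontal) placements: rows * (cols-1) = 7 * 1 = 7
Advantage = Left - Right = 12 - 7 = 5

5


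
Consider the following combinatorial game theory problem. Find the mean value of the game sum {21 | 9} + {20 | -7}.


G1 = {21 | 9}, G2 = {20 | -7}
Each is a switch {a | b} with numbers a > b; its mean value is (a + b)/2, and mean value is additive over game sums: m(G1 + G2) = m(G1) + m(G2).
Mean of G1 = (21 + (9))/2 = 30/2 = 15
Mean of G2 = (20 + (-7))/2 = 13/2 = 13/2
Mean of G1 + G2 = 15 + 13/2 = 43/2

43/2


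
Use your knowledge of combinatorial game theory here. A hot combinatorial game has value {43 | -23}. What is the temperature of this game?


The game is {43 | -23}, a switch {a | b} with numbers a > b.
Cooling {a | b} by t gives {a - t | b + t}, which stops being hot when a - t = b + t, i.e. at t = (a - b)/2. So the temperature of a switch is (a - b)/2.
Temperature = (Left option - Right option) / 2
= (43 - (-23)) / 2
= 66 / 2
= 33

33


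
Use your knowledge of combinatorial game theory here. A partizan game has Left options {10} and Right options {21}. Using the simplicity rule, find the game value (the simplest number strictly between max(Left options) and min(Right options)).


Left options: {10}, max = 10
Right options: {21}, min = 21
All options are numbers and max(Left) < min(Right), so by the simplicity theorem the value is the simplest (earliest-born) number strictly between 10 and 21.
Integers 11 through 20 all lie strictly between 10 and 21.
Among integers, the simplest (lowest birthday = smallest |n|; 0 is born on day 0, +-n on day n) is 11.
No non-integer in the interval can be simpler: if x is a non-integer in the interval, then floor(x) or ceil(x) also lies in the interval (the interval contains an integer), and both are proper prefixes of x's sign expansion, i.e. born earlier. So the game value is 11.
Game value = 11

11


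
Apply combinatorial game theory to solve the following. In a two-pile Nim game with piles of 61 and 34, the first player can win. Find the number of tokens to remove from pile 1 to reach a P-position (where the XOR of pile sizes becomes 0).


Piles: 61 and 34
Current XOR: 61 XOR 34 = 31 (non-zero, so this is an N-position).
To make the XOR zero, we need to find a move that balances the piles.
For pile 1 (size 61): target = 61 XOR 31 = 34
We reduce pile 1 from 61 to 34.
Tokens removed: 61 - 34 = 27
Verification: 34 XOR 34 = 0

27


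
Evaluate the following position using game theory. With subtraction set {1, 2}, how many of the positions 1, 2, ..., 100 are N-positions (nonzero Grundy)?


Subtraction set S = {1, 2}, so G(n) = n mod 3.
G(n) = 0 when n is a multiple of 3.
Multiples of 3 in [1, 100]: 33
N-positions (nonzero Grundy) = 100 - 33 = 67

67


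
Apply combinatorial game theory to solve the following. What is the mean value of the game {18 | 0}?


Game = {18 | 0}, a switch {a | b} with numbers a > b.
Its thermograph has left wall a - t and right wall b + t, which meet at t = (a - b)/2, where both equal (a + b)/2. So the mast (mean value) is at (a + b)/2.
Mean = (18 + (0))/2 = 18/2 = 9

9


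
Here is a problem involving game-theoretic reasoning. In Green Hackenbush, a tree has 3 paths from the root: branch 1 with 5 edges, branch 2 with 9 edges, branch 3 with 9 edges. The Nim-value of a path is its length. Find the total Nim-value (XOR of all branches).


The tree has 3 branches from the ground vertex.
In Green Hackenbush, the Nim-value of a simple path of length k is k.
Branch 1: length 5, Nim-value = 5
Branch 2: length 9, Nim-value = 9
Branch 3: length 9, Nim-value = 9
Total Nim-value = XOR of all branch values:
0 XOR 5 = 5
5 XOR 9 = 12
12 XOR 9 = 5
Nim-value of the tree = 5

5


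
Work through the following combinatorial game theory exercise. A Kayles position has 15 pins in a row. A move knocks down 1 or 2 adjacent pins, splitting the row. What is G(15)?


Kayles: a move removes 1 or 2 adjacent pins from a contiguous row.
Removing pins from a row of k leaves two independent rows (a, b) with a + b = k - 1 (one pin) or a + b = k - 2 (two pins); an end removal gives a = 0.
By Sprague-Grundy, G(k) = mex{ G(a) XOR G(b) } over all these splits. G(0) = 0.
G(1): splits (0,0):0^0=0 -> mex({0}) = 1
G(2): splits (0,1):0^1=1 (0,0):0^0=0 -> mex({0, 1}) = 2
G(3): splits (0,2):0^2=2 (1,1):1^1=0 (0,1):0^1=1 -> mex({0, 1, 2}) = 3
G(4): splits (0,3):0^3=3 (1,2):1^2=3 (0,2):0^2=2 (1,1):1^1=0 -> mex({0, 2, 3}) = 1
G(5): splits (0,4):0^1=1 (1,3):1^3=2 (2,2):2^2=0 (0,3):0^3=3 (1,2):1^2=3 -> mex({0, 1, 2, 3}) = 4
G(6) = mex({0, 1, 2, 4}) = 3
G(7) = mex({0, 1, 3, 4, 5}) = 2
G(8) = mex({0, 2, 3, 5, 6}) = 1
G(9) = mex({0, 1, 2, 3, 6, 7}) = 4
G(10) = mex({0, 1, 3, 4, 5, 7}) = 2
G(11) = mex({0, 1, 2, 3, 4, 5}) = 6
G(12) = mex({0, 1, 2, 3, 5, 6, 7}) = 4
G(13) = mex({0, 2, 3, 4, 6, 7}) = 1
G(14) = mex({0, 1, 4, 5, 6, 7}) = 2
G(15) = mex({0, 1, 2, 3, 4, 5, 6}) = 7
Therefore G(15) = 7.

7


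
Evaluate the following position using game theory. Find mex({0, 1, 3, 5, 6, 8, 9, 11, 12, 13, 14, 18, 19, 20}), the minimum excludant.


Set = {0, 1, 3, 5, 6, 8, 9, 11, 12, 13, 14, 18, 19, 20}
0 is in the set.
1 is in the set.
2 is NOT in the set. This is the mex.
mex = 2

2


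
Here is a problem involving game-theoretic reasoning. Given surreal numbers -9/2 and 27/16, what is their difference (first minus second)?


x = -9/2, y = 27/16
Converting to common denominator: 16
x = -72/16, y = 27/16
x - y = -9/2 - 27/16 = -99/16

-99/16


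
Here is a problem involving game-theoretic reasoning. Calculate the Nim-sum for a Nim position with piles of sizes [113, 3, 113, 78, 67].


We need the XOR (exclusive or) of all pile sizes.
After XOR-ing pile 1 (size 113): 0 XOR 113 = 113
After XOR-ing pile 2 (size 3): 113 XOR 3 = 114
After XOR-ing pile 3 (size 113): 114 XOR 113 = 3
After XOR-ing pile 4 (size 78): 3 XOR 78 = 77
After XOR-ing pile 5 (size 67): 77 XOR 67 = 14
The Nim-value of this position is 14.

14


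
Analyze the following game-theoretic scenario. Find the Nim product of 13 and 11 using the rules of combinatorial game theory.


Nim multiplication is bilinear over XOR: (u XOR v) * w = (u*w) XOR (v*w).
So we split each operand into its bit components and XOR the pairwise Nim products.
13 = 1 + 4 + 8 (as XOR of powers of 2).
11 = 1 + 2 + 8 (as XOR of powers of 2).
Using the standard Nim-product table on single bits:
  2*2 = 3,   2*4 = 8,   2*8 = 12,
  4*4 = 6,   4*8 = 11,  8*8 = 13,
and  1*x = x (identity), k*l = l*k (commutative).
Pairwise Nim products:
  1 * 1 = 1
  1 * 2 = 2
  1 * 8 = 8
  4 * 1 = 4
  4 * 2 = 8
  4 * 8 = 11
  8 * 1 = 8
  8 * 2 = 12
  8 * 8 = 13
XOR them: 1 XOR 2 XOR 8 XOR 4 XOR 8 XOR 11 XOR 8 XOR 12 XOR 13 = 5.
Result: 13 * 11 = 5 (in Nim).

5


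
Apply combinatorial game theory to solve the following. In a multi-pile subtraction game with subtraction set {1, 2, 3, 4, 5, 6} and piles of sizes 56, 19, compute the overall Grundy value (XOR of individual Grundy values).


Subtraction set: {1, 2, 3, 4, 5, 6}
For this subtraction set, G(n) = n mod 7 (period = max + 1 = 7).
Pile 1 (size 56): G(56) = 56 mod 7 = 0
Pile 2 (size 19): G(19) = 19 mod 7 = 5
Total Grundy value = XOR of all: 0 XOR 5 = 5

5


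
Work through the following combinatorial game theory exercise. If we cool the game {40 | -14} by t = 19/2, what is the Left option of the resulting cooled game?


Original game: {40 | -14} (a switch {a | b} with a > b).
Cooling by t (for t below the temperature (a - b)/2 = 27) taxes each move by t: {a | b} cooled by t is {a - t | b + t}.
Cooling amount: t = 19/2
Cooled Left option: 40 - 19/2 = 61/2
Cooled Right option: -14 + 19/2 = -9/2
Cooled game: {61/2 | -9/2}
Left option = 61/2

61/2


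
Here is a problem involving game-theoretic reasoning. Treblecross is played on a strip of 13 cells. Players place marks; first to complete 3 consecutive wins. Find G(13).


Treblecross: place X on empty cells; 3-in-a-row wins.
Playing within two cells of an existing X lets the opponent win at once, so sensible play treats the cells i-2..i+2 around each X as dead. The player left with no safe cell loses, so this is a normal-play take-away game on strips of safe cells.
Placing X at cell i (0-indexed) of a strip of k safe cells leaves independent strips of sizes max(0, i-2) and max(0, k-i-3). Hence G(k) = mex{ G(max(0,i-2)) XOR G(max(0,k-i-3)) : 0 <= i < k }, with G(0) = 0.
G(1): splits (0,0):0^0=0 -> mex({0}) = 1
G(2): splits (0,0):0^0=0 -> mex({0}) = 1
G(3): splits (0,0):0^0=0 -> mex({0}) = 1
G(4): splits (0,1):0^1=1 (0,0):0^0=0 -> mex({0, 1}) = 2
G(5): splits (0,2):0^1=1 (0,1):0^1=1 (0,0):0^0=0 -> mex({0, 1}) = 2
G(6) = mex({1}) = 0
G(7) = mex({0, 1, 2}) = 3
G(8) = mex({0, 1, 2}) = 3
G(9) = mex({0, 2}) = 1
G(10) = mex({0, 2, 3}) = 1
G(11) = mex({0, 3}) = 1
G(12) = mex({1, 3}) = 0
G(13) = mex({0, 1, 2, 3}) = 4
Therefore G(13) = 4.

4


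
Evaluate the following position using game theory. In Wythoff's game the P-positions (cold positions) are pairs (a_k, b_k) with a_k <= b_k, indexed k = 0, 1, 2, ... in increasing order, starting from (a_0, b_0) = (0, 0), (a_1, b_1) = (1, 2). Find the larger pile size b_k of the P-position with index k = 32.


By Wythoff's theorem, a_k = floor(k * phi) and b_k = floor(k * phi^2) = a_k + k, where phi = (1 + sqrt(5))/2 is the golden ratio.
phi = (1 + sqrt(5))/2 = 1.618034
phi^2 = phi + 1 = 2.618034
k = 32
k * phi^2 = 32 * 2.618034 = 83.777088
b_32 = floor(k * phi^2) = 83 (check: a_32 + k = 51 + 32 = 83)

83


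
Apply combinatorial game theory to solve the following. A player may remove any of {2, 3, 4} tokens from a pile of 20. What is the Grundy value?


The subtraction set is S = {2, 3, 4}.
G(k) = mex{ G(k - s) : s in S, s <= k }. We compute iteratively: G(0) = 0.
G(1) = mex({}) = 0
G(2) = mex({0}) = 1
G(3) = mex({0}) = 1
G(4) = mex({0, 1}) = 2
G(5) = mex({0, 1}) = 2
G(6) = mex({1, 2}) = 0
G(7) = mex({1, 2}) = 0
G(8) = mex({0, 2}) = 1
G(9) = mex({0, 2}) = 1
Observe that G(6)..G(9) = 0, 0, 1, 1 repeats G(0)..G(3) = 0, 0, 1, 1.
For k >= max(S) = 4, G(k) is determined by the previous 4 values G(k-4)..G(k-1); a window of 4 consecutive values has recurred shifted by 6, so by induction G(k + 6) = G(k) for all k >= 0: the sequence is periodic from the start with period 6.
One period: G(0..5) = 0, 0, 1, 1, 2, 2.
20 mod 6 = 2, so G(20) = G(2) = 1.

1


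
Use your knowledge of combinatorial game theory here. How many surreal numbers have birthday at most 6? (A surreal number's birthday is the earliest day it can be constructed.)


Day 0: {|} = 0 is born. Count = 1.
Day n: the number of surreal numbers born by day n is 2^(n+1) - 1.
By day 0: 2^1 - 1 = 1
By day 1: 2^2 - 1 = 3
By day 2: 2^3 - 1 = 7
By day 3: 2^4 - 1 = 15
By day 4: 2^5 - 1 = 31
By day 5: 2^6 - 1 = 63
By day 6: 2^7 - 1 = 127
By day 6: 127 surreal numbers.

127


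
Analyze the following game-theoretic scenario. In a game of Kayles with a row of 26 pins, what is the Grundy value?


Kayles: a move removes 1 or 2 adjacent pins from a contiguous row.
Removing pins from a row of k leaves two independent rows (a, b) with a + b = k - 1 (one pin) or a + b = k - 2 (two pins); an end removal gives a = 0.
By Sprague-Grundy, G(k) = mex{ G(a) XOR G(b) } over all these splits. G(0) = 0.
G(1): splits (0,0):0^0=0 -> mex({0}) = 1
G(2): splits (0,1):0^1=1 (0,0):0^0=0 -> mex({0, 1}) = 2
G(3): splits (0,2):0^2=2 (1,1):1^1=0 (0,1):0^1=1 -> mex({0, 1, 2}) = 3
G(4): splits (0,3):0^3=3 (1,2):1^2=3 (0,2):0^2=2 (1,1):1^1=0 -> mex({0, 2, 3}) = 1
G(5): splits (0,4):0^1=1 (1,3):1^3=2 (2,2):2^2=0 (0,3):0^3=3 (1,2):1^2=3 -> mex({0, 1, 2, 3}) = 4
G(6) = mex({0, 1, 2, 4}) = 3
G(7) = mex({0, 1, 3, 4, 5}) = 2
G(8) = mex({0, 2, 3, 5, 6}) = 1
G(9) = mex({0, 1, 2, 3, 6, 7}) = 4
G(10) = mex({0, 1, 3, 4, 5, 7}) = 2
G(11) = mex({0, 1, 2, 3, 4, 5}) = 6
G(12) = mex({0, 1, 2, 3, 5, 6, 7}) = 4
G(13) = mex({0, 2, 3, 4, 6, 7}) = 1
G(14) = mex({0, 1, 4, 5, 6, 7}) = 2
G(15) = mex({0, 1, 2, 3, 4, 5, 6}) = 7
G(16) = mex({0, 2, 3, 5, 6, 7}) = 1
G(17) = mex({0, 1, 2, 3, 5, 6, 7}) = 4
G(18) = mex({0, 1, 2, 4, 5, 6}) = 3
G(19) = mex({0, 1, 3, 4, 5, 7}) = 2
G(20) = mex({0, 2, 3, 4, 5, 6, 7}) = 1
G(21) = mex({0, 1, 2, 3, 5, 6, 7}) = 4
G(22) = mex({0, 1, 2, 3, 4, 5, 7}) = 6
G(23) = mex({0, 1, 2, 3, 4, 5, 6}) = 7
G(24) = mex({0, 1, 2, 3, 5, 6, 7}) = 4
G(25) = mex({0, 2, 3, 4, 6, 7}) = 1
G(26) = mex({0, 1, 3, 4, 5, 6, 7}) = 2
Therefore G(26) = 2.

2


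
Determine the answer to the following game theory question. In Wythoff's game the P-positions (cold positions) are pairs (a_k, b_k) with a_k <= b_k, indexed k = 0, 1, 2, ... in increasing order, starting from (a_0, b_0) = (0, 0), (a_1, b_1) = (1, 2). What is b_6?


By Wythoff's theorem, a_k = floor(k * phi) and b_k = floor(k * phi^2) = a_k + k, where phi = (1 + sqrt(5))/2 is the golden ratio.
phi = (1 + sqrt(5))/2 = 1.618034
phi^2 = phi + 1 = 2.618034
k = 6
k * phi^2 = 6 * 2.618034 = 15.708204
b_6 = floor(k * phi^2) = 15 (check: a_6 + k = 9 + 6 = 15)

15


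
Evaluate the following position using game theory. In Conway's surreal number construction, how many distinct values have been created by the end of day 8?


Day 0: {|} = 0 is born. Count = 1.
Day n: the number of surreal numbers born by day n is 2^(n+1) - 1.
By day 0: 2^1 - 1 = 1
By day 1: 2^2 - 1 = 3
By day 2: 2^3 - 1 = 7
By day 3: 2^4 - 1 = 15
By day 4: 2^5 - 1 = 31
By day 5: 2^6 - 1 = 63
By day 6: 2^7 - 1 = 127
By day 7: 2^8 - 1 = 255
By day 8: 2^9 - 1 = 511
By day 8: 511 surreal numbers.

511


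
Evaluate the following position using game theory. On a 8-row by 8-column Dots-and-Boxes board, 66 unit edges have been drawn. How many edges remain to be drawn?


Grid: 8 x 8 boxes, i.e. 9 rows and 9 columns of dots.
Horizontal edges: (rows + 1) * cols = 9 * 8 = 72
Vertical edges: rows * (cols + 1) = 8 * 9 = 72
Total edges: 72 + 72 = 144
Edges drawn: 66
Remaining: 144 - 66 = 78

78


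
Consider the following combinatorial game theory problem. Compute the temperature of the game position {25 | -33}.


The game is {25 | -33}, a switch {a | b} with numbers a > b.
Cooling {a | b} by t gives {a - t | b + t}, which stops being hot when a - t = b + t, i.e. at t = (a - b)/2. So the temperature of a switch is (a - b)/2.
Temperature = (Left option - Right option) / 2
= (25 - (-33)) / 2
= 58 / 2
= 29

29


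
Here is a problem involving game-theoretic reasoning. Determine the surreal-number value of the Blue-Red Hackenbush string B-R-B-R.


Edges (from ground): B-R-B-R
By Berlekamp's sign-expansion rule, a Blue-Red Hackenbush stalk has the value of the surreal number whose sign sequence is the edge sequence with B -> + and R -> -.
Sign sequence: +-+-
Trace the sign expansion in the surreal number tree, starting from 0:
Edge 1: B (sign +) -> bounds (0, +inf), value = 1
Edge 2: R (sign -) -> bounds (0, 1), value = 1/2
Edge 3: B (sign +) -> bounds (1/2, 1), value = 3/4
Edge 4: R (sign -) -> bounds (1/2, 3/4), value = 5/8
Game value = 5/8

5/8


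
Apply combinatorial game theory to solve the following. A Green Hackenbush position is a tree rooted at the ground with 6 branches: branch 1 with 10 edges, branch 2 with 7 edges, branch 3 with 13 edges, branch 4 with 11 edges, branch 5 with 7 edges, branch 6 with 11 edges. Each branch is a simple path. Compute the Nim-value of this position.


The tree has 6 branches from the ground vertex.
In Green Hackenbush, the Nim-value of a simple path of length k is k.
Branch 1: length 10, Nim-value = 10
Branch 2: length 7, Nim-value = 7
Branch 3: length 13, Nim-value = 13
Branch 4: length 11, Nim-value = 11
Branch 5: length 7, Nim-value = 7
Branch 6: length 11, Nim-value = 11
Total Nim-value = XOR of all branch values:
0 XOR 10 = 10
10 XOR 7 = 13
13 XOR 13 = 0
0 XOR 11 = 11
11 XOR 7 = 12
12 XOR 11 = 7
Nim-value of the tree = 7

7


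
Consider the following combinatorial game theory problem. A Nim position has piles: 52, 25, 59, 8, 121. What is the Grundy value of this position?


We need the XOR (exclusive or) of all pile sizes.
After XOR-ing pile 1 (size 52): 0 XOR 52 = 52
After XOR-ing pile 2 (size 25): 52 XOR 25 = 45
After XOR-ing pile 3 (size 59): 45 XOR 59 = 22
After XOR-ing pile 4 (size 8): 22 XOR 8 = 30
After XOR-ing pile 5 (size 121): 30 XOR 121 = 103
The Nim-value of this position is 103.

103


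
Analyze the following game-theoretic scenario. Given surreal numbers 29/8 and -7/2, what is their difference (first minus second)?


x = 29/8, y = -7/2
Converting to common denominator: 8
x = 29/8, y = -28/8
x - y = 29/8 - -7/2 = 57/8

57/8


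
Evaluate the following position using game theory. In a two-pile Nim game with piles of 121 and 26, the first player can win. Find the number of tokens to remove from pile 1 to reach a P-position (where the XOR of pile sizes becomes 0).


Piles: 121 and 26
Current XOR: 121 XOR 26 = 99 (non-zero, so this is an N-position).
To make the XOR zero, we need to find a move that balances the piles.
For pile 1 (size 121): target = 121 XOR 99 = 26
We reduce pile 1 from 121 to 26.
Tokens removed: 121 - 26 = 95
Verification: 26 XOR 26 = 0

95


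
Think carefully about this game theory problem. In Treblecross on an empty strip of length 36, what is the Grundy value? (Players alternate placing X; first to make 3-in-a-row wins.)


Treblecross: place X on empty cells; 3-in-a-row wins.
Playing within two cells of an existing X lets the opponent win at once, so sensible play treats the cells i-2..i+2 around each X as dead. The player left with no safe cell loses, so this is a normal-play take-away game on strips of safe cells.
Placing X at cell i (0-indexed) of a strip of k safe cells leaves independent strips of sizes max(0, i-2) and max(0, k-i-3). Hence G(k) = mex{ G(max(0,i-2)) XOR G(max(0,k-i-3)) : 0 <= i < k }, with G(0) = 0.
G(1): splits (0,0):0^0=0 -> mex({0}) = 1
G(2): splits (0,0):0^0=0 -> mex({0}) = 1
G(3): splits (0,0):0^0=0 -> mex({0}) = 1
G(4): splits (0,1):0^1=1 (0,0):0^0=0 -> mex({0, 1}) = 2
G(5): splits (0,2):0^1=1 (0,1):0^1=1 (0,0):0^0=0 -> mex({0, 1}) = 2
G(6) = mex({1}) = 0
G(7) = mex({0, 1, 2}) = 3
G(8) = mex({0, 1, 2}) = 3
G(9) = mex({0, 2}) = 1
G(10) = mex({0, 2, 3}) = 1
G(11) = mex({0, 3}) = 1
G(12) = mex({1, 3}) = 0
G(13) = mex({0, 1, 2, 3}) = 4
G(14) = mex({0, 1, 2}) = 3
G(15) = mex({0, 1, 2}) = 3
G(16) = mex({0, 1, 2, 4}) = 3
G(17) = mex({0, 1, 3, 4}) = 2
G(18) = mex({0, 1, 3, 4}) = 2
G(19) = mex({0, 1, 3, 5}) = 2
G(20) = mex({0, 1, 2, 3, 5}) = 4
G(21) = mex({0, 1, 2, 3, 5}) = 4
G(22) = mex({1, 2, 6}) = 0
G(23) = mex({0, 1, 2, 3, 4, 6}) = 5
G(24) = mex({0, 1, 2, 3, 4}) = 5
G(25) = mex({0, 1, 3, 4, 7}) = 2
G(26) = mex({0, 1, 3, 4, 5, 7}) = 2
G(27) = mex({0, 1, 3, 5}) = 2
G(28) = mex({0, 1, 2, 5}) = 3
G(29) = mex({0, 1, 2, 4, 5, 6}) = 3
G(30) = mex({1, 2, 4, 6}) = 0
G(31) = mex({0, 1, 2, 3, 4, 6}) = 5
G(32) = mex({1, 2, 3, 4, 7}) = 0
G(33) = mex({0, 3, 7}) = 1
G(34) = mex({0, 2, 3, 5, 7}) = 1
G(35) = mex({0, 2, 3, 5, 6}) = 1
G(36) = mex({0, 1, 2, 5, 6}) = 3
Therefore G(36) = 3.

3


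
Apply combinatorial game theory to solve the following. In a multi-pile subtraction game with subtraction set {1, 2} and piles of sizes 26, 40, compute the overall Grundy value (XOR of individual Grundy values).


Subtraction set: {1, 2}
For this subtraction set, G(n) = n mod 3 (period = max + 1 = 3).
Pile 1 (size 26): G(26) = 26 mod 3 = 2
Pile 2 (size 40): G(40) = 40 mod 3 = 1
Total Grundy value = XOR of all: 2 XOR 1 = 3

3


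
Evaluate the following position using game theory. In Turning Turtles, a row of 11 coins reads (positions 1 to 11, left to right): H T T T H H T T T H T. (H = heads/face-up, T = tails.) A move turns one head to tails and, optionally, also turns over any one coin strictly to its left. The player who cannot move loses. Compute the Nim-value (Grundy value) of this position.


Coins: H T T T H H T T T H T
Key fact: a single head at position k behaves exactly like a Nim heap of size k (turning it to T and optionally flipping a coin at j < k corresponds to moving the heap from k to j, or to 0), and heads combine as a disjunctive sum (two heads at the same place would cancel, matching j XOR j = 0). So the Nim-value is the XOR of the 1-indexed positions of the heads.
Face-up positions (1-indexed): [1, 5, 6, 10]
XOR 0 with 1: 0 XOR 1 = 1
XOR 1 with 5: 1 XOR 5 = 4
XOR 4 with 6: 4 XOR 6 = 2
XOR 2 with 10: 2 XOR 10 = 8
Nim-value = 8

8
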